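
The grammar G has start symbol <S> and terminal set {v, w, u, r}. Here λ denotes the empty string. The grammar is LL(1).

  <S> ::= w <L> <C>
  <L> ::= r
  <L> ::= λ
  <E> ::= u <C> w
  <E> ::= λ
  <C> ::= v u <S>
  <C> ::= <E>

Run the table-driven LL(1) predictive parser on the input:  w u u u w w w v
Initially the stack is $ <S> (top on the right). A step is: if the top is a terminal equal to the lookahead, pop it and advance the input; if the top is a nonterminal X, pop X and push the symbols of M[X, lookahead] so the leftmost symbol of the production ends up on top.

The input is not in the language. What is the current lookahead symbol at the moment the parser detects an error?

step 1: stack=$ <S>  input=w u u u w w w v $  — expand <S> ::= w <L> <C>
step 2: stack=$ <C> <L> w  input=w u u u w w w v $  — match w
step 3: stack=$ <C> <L>  input=u u u w w w v $  — expand <L> ::= λ
step 4: stack=$ <C>  input=u u u w w w v $  — expand <C> ::= <E>
step 5: stack=$ <E>  input=u u u w w w v $  — expand <E> ::= u <C> w
step 6: stack=$ w <C> u  input=u u u w w w v $  — match u
step 7: stack=$ w <C>  input=u u w w w v $  — expand <C> ::= <E>
step 8: stack=$ w <E>  input=u u w w w v $  — expand <E> ::= u <C> w
step 9: stack=$ w w <C> u  input=u u w w w v $  — match u
step 10: stack=$ w w <C>  input=u w w w v $  — expand <C> ::= <E>
step 11: stack=$ w w <E>  input=u w w w v $  — expand <E> ::= u <C> w
step 12: stack=$ w w w <C> u  input=u w w w v $  — match u
step 13: stack=$ w w w <C>  input=w w w v $  — expand <C> ::= <E>
step 14: stack=$ w w w <E>  input=w w w v $  — expand <E> ::= λ
step 15: stack=$ w w w  input=w w w v $  — match w
step 16: stack=$ w w  input=w w v $  — match w
step 17: stack=$ w  input=w v $  — match w
step 18: stack=$  input=v $  — error: stack empty but input remains

v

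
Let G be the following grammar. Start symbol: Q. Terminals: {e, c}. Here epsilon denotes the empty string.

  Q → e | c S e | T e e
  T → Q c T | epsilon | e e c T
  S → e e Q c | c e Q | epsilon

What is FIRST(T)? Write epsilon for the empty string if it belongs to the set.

{epsilon, c, e}

FIRST(S) = {epsilon, c, e}
FIRST(Q) = {c, e}  (via T e e)
FIRST(T) = {epsilon, c, e}  (via Q c T)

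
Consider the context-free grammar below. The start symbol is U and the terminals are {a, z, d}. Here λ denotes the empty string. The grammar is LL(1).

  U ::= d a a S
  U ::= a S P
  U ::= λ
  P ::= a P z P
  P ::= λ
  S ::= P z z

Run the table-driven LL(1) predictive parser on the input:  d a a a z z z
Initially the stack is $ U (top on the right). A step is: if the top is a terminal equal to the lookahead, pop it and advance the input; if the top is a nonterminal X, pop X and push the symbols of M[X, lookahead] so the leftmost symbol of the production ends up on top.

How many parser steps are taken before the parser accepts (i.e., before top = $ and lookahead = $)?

12

      Stack          Input            Action
   1  $ U            d a a a z z z $  expand U ::= d a a S
   2  $ S a a d      d a a a z z z $  match d
   3  $ S a a        a a a z z z $    match a
   4  $ S a          a a z z z $      match a
   5  $ S            a z z z $        expand S ::= P z z
   6  $ z z P        a z z z $        expand P ::= a P z P
   7  $ z z P z P a  a z z z $        match a
   8  $ z z P z P    z z z $          expand P ::= λ
   9  $ z z P z      z z z $          match z
  10  $ z z P        z z $            expand P ::= λ
  11  $ z z          z z $            match z
  12  $ z            z $              match z
Accept reached after 12 steps.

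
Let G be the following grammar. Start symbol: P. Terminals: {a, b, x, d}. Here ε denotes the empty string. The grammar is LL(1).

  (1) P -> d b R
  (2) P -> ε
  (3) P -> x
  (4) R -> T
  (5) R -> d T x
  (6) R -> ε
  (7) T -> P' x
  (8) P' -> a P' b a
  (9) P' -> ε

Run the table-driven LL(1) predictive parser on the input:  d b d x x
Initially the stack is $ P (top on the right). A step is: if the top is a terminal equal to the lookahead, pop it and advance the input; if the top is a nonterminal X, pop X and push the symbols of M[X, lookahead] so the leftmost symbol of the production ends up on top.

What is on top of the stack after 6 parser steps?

step 1: stack=$ P  input=d b d x x $  — expand P -> d b R
step 2: stack=$ R b d  input=d b d x x $  — match d
step 3: stack=$ R b  input=b d x x $  — match b
step 4: stack=$ R  input=d x x $  — expand R -> d T x
step 5: stack=$ x T d  input=d x x $  — match d
step 6: stack=$ x T  input=x x $  — expand T -> P' x
Stack after step 6: $ x x P' (top = P').

P'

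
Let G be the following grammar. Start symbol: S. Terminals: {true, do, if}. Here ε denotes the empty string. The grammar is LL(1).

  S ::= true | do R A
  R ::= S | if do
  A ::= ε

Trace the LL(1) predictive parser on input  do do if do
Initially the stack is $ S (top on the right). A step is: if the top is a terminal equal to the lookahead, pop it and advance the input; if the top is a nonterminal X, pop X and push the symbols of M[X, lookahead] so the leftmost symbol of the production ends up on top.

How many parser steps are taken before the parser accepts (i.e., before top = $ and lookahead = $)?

10

      Stack        Input          Action
   1  $ S          do do if do $  expand S ::= do R A
   2  $ A R do     do do if do $  match do
   3  $ A R        do if do $     expand R ::= S
   4  $ A S        do if do $     expand S ::= do R A
   5  $ A A R do   do if do $     match do
   6  $ A A R      if do $        expand R ::= if do
   7  $ A A do if  if do $        match if
   8  $ A A do     do $           match do
   9  $ A A        $              expand A ::= ε
  10  $ A          $              expand A ::= ε
Accept reached after 10 steps.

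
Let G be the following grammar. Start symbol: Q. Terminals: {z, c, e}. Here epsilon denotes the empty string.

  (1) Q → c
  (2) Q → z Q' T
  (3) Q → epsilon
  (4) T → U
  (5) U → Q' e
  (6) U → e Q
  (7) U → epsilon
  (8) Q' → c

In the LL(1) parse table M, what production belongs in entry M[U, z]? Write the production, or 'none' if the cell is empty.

none

FIRST(Q) = {epsilon, c, z}
FIRST(Q') = {c}
FIRST(U) = {epsilon, c, e}  (via Q' e)
FIRST(T) = {epsilon, c, e}  (via U)
FOLLOW(Q) includes $ since Q is the start symbol.
FOLLOW(T): in Q→z Q' T, the suffix after T is empty, so FOLLOW(T) ⊇ FOLLOW(Q) = {$}. Thus FOLLOW(T) = {$}.
FOLLOW(U): in T→U, the suffix after U is empty, so FOLLOW(U) ⊇ FOLLOW(T) = {$}. Thus FOLLOW(U) = {$}.
For U → Q' e: FIRST(Q' e) = {c}, so it goes in M[U, t] for t ∈ {c}.
For U → e Q: FIRST(e Q) = {e}, so it goes in M[U, t] for t ∈ {e}.
For U → epsilon: FIRST(epsilon) = {epsilon}, so it goes in M[U, t] for t ∈ {}; since epsilon ∈ FIRST, also for every t ∈ FOLLOW(U) = {$}.
None of these place a production in M[U, z].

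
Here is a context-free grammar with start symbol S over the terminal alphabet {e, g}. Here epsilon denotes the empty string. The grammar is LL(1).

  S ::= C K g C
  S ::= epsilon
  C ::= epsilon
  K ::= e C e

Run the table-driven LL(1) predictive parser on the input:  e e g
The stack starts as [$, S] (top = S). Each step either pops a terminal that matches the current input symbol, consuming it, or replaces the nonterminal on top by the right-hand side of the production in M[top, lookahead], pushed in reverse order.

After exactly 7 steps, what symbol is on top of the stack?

     Stack        Input    Action
  1  $ S          e e g $  expand S ::= C K g C
  2  $ C g K C    e e g $  expand C ::= epsilon
  3  $ C g K      e e g $  expand K ::= e C e
  4  $ C g e C e  e e g $  match e
  5  $ C g e C    e g $    expand C ::= epsilon
  6  $ C g e      e g $    match e
  7  $ C g        g $      match g
Stack after step 7: $ C (top = C).

C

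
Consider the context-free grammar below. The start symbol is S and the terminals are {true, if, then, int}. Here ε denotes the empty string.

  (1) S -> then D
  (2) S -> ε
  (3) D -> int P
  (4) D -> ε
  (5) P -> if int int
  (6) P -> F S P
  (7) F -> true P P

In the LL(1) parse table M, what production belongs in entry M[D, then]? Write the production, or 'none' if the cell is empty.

none

FIRST(S) = {ε, then}
FIRST(D) = {ε, int}
FIRST(F) = {true}
FIRST(P) = {if, true}  (via F S P)
FOLLOW(S) includes $ since S is the start symbol.
FOLLOW(S): in P->F S P, S is followed by P with FIRST {if, true}. Thus FOLLOW(S) = {$, if, true}.
FOLLOW(D): in S->then D, the suffix after D is empty, so FOLLOW(D) ⊇ FOLLOW(S) = {$, if, true}. Thus FOLLOW(D) = {$, if, true}.
For D -> int P: FIRST(int P) = {int}, so it goes in M[D, t] for t ∈ {int}.
For D -> ε: FIRST(ε) = {ε}, so it goes in M[D, t] for t ∈ {}; since ε ∈ FIRST, also for every t ∈ FOLLOW(D) = {$, if, true}.
None of these place a production in M[D, then].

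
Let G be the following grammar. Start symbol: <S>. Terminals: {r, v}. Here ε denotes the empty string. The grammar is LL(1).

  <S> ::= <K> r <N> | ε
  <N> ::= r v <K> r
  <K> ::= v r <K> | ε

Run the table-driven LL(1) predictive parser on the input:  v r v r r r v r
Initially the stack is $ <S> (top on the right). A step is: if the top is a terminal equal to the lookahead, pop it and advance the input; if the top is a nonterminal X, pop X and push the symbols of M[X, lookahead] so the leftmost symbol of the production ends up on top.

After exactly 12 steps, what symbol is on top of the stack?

step 1: stack=$ <S>  input=v r v r r r v r $  — expand <S> ::= <K> r <N>
step 2: stack=$ <N> r <K>  input=v r v r r r v r $  — expand <K> ::= v r <K>
step 3: stack=$ <N> r <K> r v  input=v r v r r r v r $  — match v
step 4: stack=$ <N> r <K> r  input=r v r r r v r $  — match r
step 5: stack=$ <N> r <K>  input=v r r r v r $  — expand <K> ::= v r <K>
step 6: stack=$ <N> r <K> r v  input=v r r r v r $  — match v
step 7: stack=$ <N> r <K> r  input=r r r v r $  — match r
step 8: stack=$ <N> r <K>  input=r r v r $  — expand <K> ::= ε
step 9: stack=$ <N> r  input=r r v r $  — match r
step 10: stack=$ <N>  input=r v r $  — expand <N> ::= r v <K> r
step 11: stack=$ r <K> v r  input=r v r $  — match r
step 12: stack=$ r <K> v  input=v r $  — match v
Stack after step 12: $ r <K> (top = <K>).

<K>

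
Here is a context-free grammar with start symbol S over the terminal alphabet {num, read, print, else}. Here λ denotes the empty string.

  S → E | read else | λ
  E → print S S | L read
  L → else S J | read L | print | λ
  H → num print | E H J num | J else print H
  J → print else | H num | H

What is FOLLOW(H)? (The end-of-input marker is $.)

{else, num, print, read}

FIRST(L) = {λ, else, print, read}
FIRST(E) = {else, print, read}  (via L read)
FIRST(S) = {λ, else, print, read}  (via E)
FIRST(H) = {else, num, print, read}  (via E H J num, J else print H)
FIRST(J) = {else, num, print, read}  (via H num, H)
FOLLOW(S) includes $ since S is the start symbol.
FOLLOW(L): in E→L read, L is followed by read with FIRST {read}; in L→read L, the suffix after L is empty (adds nothing new). Thus FOLLOW(L) = {read}.
FOLLOW(J): in L→else S J, the suffix after J is empty, so FOLLOW(J) ⊇ FOLLOW(L) = {read}; in H→E H J num, J is followed by num with FIRST {num}; in H→J else print H, J is followed by else print H with FIRST {else}. Thus FOLLOW(J) = {else, num, read}.
FOLLOW(H): in H→E H J num, H is followed by J num with FIRST {else, num, print, read}; in H→J else print H, the suffix after H is empty (adds nothing new); in J→H num, H is followed by num with FIRST {num}; in J→H, the suffix after H is empty, so FOLLOW(H) ⊇ FOLLOW(J) = {else, num, read}. Thus FOLLOW(H) = {else, num, print, read}.
FOLLOW(S): in E→print S S (occurrence 1), S is followed by S with FIRST {λ, else, print, read}; in E→print S S (occurrence 1), the suffix after S is nullable, so FOLLOW(S) ⊇ FOLLOW(E) = {$, else, num, print, read}; in E→print S S (occurrence 2), the suffix after S is empty, so FOLLOW(S) ⊇ FOLLOW(E) = {$, else, num, print, read}; in L→else S J, S is followed by J with FIRST {else, num, print, read}. Thus FOLLOW(S) = {$, else, num, print, read}.
FOLLOW(E): in S→E, the suffix after E is empty, so FOLLOW(E) ⊇ FOLLOW(S) = {$, else, num, print, read}; in H→E H J num, E is followed by H J num with FIRST {else, num, print, read}. Thus FOLLOW(E) = {$, else, num, print, read}.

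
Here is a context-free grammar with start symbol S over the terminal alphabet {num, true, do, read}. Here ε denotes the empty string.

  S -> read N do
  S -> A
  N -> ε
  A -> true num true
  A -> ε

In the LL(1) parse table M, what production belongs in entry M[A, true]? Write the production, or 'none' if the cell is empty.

FIRST(N) = {ε}
FIRST(A) = {ε, true}
FIRST(S) = {ε, read, true}  (via A)
FOLLOW(S) includes $ since S is the start symbol.
FOLLOW(S): S appears on no right-hand side. Thus FOLLOW(S) = {$}.
FOLLOW(A): in S->A, the suffix after A is empty, so FOLLOW(A) ⊇ FOLLOW(S) = {$}. Thus FOLLOW(A) = {$}.
For A -> true num true: FIRST(true num true) = {true}, so it goes in M[A, t] for t ∈ {true}.
For A -> ε: FIRST(ε) = {ε}, so it goes in M[A, t] for t ∈ {}; since ε ∈ FIRST, also for every t ∈ FOLLOW(A) = {$}.

A -> true num true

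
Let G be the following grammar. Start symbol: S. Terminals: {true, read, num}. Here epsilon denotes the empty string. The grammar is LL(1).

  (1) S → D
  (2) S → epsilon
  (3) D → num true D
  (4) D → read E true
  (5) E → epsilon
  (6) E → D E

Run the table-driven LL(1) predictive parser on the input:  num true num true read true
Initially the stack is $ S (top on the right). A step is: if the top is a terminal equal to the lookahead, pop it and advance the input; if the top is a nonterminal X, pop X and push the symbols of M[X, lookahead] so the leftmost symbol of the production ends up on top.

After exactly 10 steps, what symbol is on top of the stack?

true

      Stack          Input                          Action
   1  $ S            num true num true read true $  expand S → D
   2  $ D            num true num true read true $  expand D → num true D
   3  $ D true num   num true num true read true $  match num
   4  $ D true       true num true read true $      match true
   5  $ D            num true read true $           expand D → num true D
   6  $ D true num   num true read true $           match num
   7  $ D true       true read true $               match true
   8  $ D            read true $                    expand D → read E true
   9  $ true E read  read true $                    match read
  10  $ true E       true $                         expand E → epsilon
Stack after step 10: $ true (top = true).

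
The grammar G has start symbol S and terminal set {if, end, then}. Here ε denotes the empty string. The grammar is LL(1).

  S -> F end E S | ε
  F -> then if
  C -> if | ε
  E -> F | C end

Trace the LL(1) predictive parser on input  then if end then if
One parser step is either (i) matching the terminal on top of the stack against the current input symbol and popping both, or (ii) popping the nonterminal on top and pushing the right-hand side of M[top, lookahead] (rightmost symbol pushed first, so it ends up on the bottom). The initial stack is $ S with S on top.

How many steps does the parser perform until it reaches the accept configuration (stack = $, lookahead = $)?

      Stack              Input                  Action
   1  $ S                then if end then if $  expand S -> F end E S
   2  $ S E end F        then if end then if $  expand F -> then if
   3  $ S E end if then  then if end then if $  match then
   4  $ S E end if       if end then if $       match if
   5  $ S E end          end then if $          match end
   6  $ S E              then if $              expand E -> F
   7  $ S F              then if $              expand F -> then if
   8  $ S if then        then if $              match then
   9  $ S if             if $                   match if
  10  $ S                $                      expand S -> ε
Accept reached after 10 steps.

10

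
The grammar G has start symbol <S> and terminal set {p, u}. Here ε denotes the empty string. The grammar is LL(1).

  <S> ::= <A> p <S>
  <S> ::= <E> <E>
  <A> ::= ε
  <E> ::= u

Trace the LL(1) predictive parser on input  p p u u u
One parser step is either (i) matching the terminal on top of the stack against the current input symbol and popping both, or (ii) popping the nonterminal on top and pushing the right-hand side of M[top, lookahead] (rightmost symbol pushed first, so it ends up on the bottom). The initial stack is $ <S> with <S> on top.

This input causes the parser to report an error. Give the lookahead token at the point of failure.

u

      Stack        Input        Action
   1  $ <S>        p p u u u $  expand <S> ::= <A> p <S>
   2  $ <S> p <A>  p p u u u $  expand <A> ::= ε
   3  $ <S> p      p p u u u $  match p
   4  $ <S>        p u u u $    expand <S> ::= <A> p <S>
   5  $ <S> p <A>  p u u u $    expand <A> ::= ε
   6  $ <S> p      p u u u $    match p
   7  $ <S>        u u u $      expand <S> ::= <E> <E>
   8  $ <E> <E>    u u u $      expand <E> ::= u
   9  $ <E> u      u u u $      match u
  10  $ <E>        u u $        expand <E> ::= u
  11  $ u          u u $        match u
  12  $            u $          error: stack empty but input remains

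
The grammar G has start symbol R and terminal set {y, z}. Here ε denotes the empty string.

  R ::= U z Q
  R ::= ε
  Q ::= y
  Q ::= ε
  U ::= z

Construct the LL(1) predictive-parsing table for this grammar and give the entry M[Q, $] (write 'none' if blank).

FIRST(Q) = {ε, y}
FIRST(U) = {z}
FIRST(R) = {ε, z}  (via U z Q)
FOLLOW(R) includes $ since R is the start symbol.
FOLLOW(R): R appears on no right-hand side. Thus FOLLOW(R) = {$}.
FOLLOW(Q): in R::=U z Q, the suffix after Q is empty, so FOLLOW(Q) ⊇ FOLLOW(R) = {$}. Thus FOLLOW(Q) = {$}.
For Q ::= y: FIRST(y) = {y}, so it goes in M[Q, t] for t ∈ {y}.
For Q ::= ε: FIRST(ε) = {ε}, so it goes in M[Q, t] for t ∈ {}; since ε ∈ FIRST, also for every t ∈ FOLLOW(Q) = {$}.

Q ::= ε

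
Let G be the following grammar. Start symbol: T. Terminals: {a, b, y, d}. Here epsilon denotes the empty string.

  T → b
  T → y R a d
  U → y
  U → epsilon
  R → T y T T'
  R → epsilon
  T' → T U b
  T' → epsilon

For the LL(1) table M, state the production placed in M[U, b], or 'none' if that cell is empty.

U → epsilon

FIRST(T): from T→b we get {b}; from T→y R a d we get {y}. So FIRST(T) = {b, y}.
FIRST(U): from U→y we get {y}; from U→epsilon we get {epsilon}. So FIRST(U) = {epsilon, y}.
FIRST(R): from R→T y T T' we get {b, y}; from R→epsilon we get {epsilon}. So FIRST(R) = {epsilon, b, y}.
FIRST(T'): from T'→T U b we get {b, y}; from T'→epsilon we get {epsilon}. So FIRST(T') = {epsilon, b, y}.
FOLLOW(T) includes $ since T is the start symbol.
FOLLOW(U): in T'→T U b, U is followed by b with FIRST {b}. Thus FOLLOW(U) = {b}.
For U → y: FIRST(y) = {y}, so it goes in M[U, t] for t ∈ {y}.
For U → epsilon: FIRST(epsilon) = {epsilon}, so it goes in M[U, t] for t ∈ {}; since epsilon ∈ FIRST, also for every t ∈ FOLLOW(U) = {b}.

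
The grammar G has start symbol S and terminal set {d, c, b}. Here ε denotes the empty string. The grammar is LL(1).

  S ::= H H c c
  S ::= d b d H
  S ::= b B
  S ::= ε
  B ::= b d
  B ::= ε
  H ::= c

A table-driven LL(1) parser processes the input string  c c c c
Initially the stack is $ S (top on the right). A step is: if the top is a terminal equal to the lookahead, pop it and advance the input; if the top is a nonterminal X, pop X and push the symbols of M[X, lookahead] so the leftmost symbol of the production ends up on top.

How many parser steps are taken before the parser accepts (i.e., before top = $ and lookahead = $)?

7

     Stack      Input      Action
  1  $ S        c c c c $  expand S ::= H H c c
  2  $ c c H H  c c c c $  expand H ::= c
  3  $ c c H c  c c c c $  match c
  4  $ c c H    c c c $    expand H ::= c
  5  $ c c c    c c c $    match c
  6  $ c c      c c $      match c
  7  $ c        c $        match c
Accept reached after 7 steps.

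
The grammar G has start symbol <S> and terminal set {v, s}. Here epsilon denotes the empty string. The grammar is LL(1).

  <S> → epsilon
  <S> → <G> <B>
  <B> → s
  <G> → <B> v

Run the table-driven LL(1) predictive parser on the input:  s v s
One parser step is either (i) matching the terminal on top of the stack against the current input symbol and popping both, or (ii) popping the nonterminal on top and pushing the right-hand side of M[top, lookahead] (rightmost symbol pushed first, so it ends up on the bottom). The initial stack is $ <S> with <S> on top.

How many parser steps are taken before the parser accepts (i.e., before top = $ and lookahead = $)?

step 1: stack=$ <S>  input=s v s $  — expand <S> → <G> <B>
step 2: stack=$ <B> <G>  input=s v s $  — expand <G> → <B> v
step 3: stack=$ <B> v <B>  input=s v s $  — expand <B> → s
step 4: stack=$ <B> v s  input=s v s $  — match s
step 5: stack=$ <B> v  input=v s $  — match v
step 6: stack=$ <B>  input=s $  — expand <B> → s
step 7: stack=$ s  input=s $  — match s
Accept reached after 7 steps.

7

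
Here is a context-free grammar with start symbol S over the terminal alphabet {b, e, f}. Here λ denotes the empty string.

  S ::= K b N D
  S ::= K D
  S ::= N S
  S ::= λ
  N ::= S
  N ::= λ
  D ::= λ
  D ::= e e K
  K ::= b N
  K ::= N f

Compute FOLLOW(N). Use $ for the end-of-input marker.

FIRST(D): from D::=λ we get {λ}; from D::=e e K we get {e}. So FIRST(D) = {λ, e}.
FIRST(S): from S::=K b N D we get {b, f}; from S::=K D we get {b, f}; from S::=N S we get {λ, b, f}; from S::=λ we get {λ}. So FIRST(S) = {λ, b, f}.
FIRST(N): from N::=S we get {λ, b, f}; from N::=λ we get {λ}. So FIRST(N) = {λ, b, f}.
FIRST(K): from K::=b N we get {b}; from K::=N f we get {b, f}. So FIRST(K) = {b, f}.
FOLLOW(S) includes $ since S is the start symbol.
FOLLOW(S): in S::=N S, the suffix after S is empty (adds nothing new); in N::=S, the suffix after S is empty, so FOLLOW(S) ⊇ FOLLOW(N) = {$, b, e, f}. Thus FOLLOW(S) = {$, b, e, f}.
FOLLOW(D): in S::=K b N D, the suffix after D is empty, so FOLLOW(D) ⊇ FOLLOW(S) = {$, b, e, f}; in S::=K D, the suffix after D is empty, so FOLLOW(D) ⊇ FOLLOW(S) = {$, b, e, f}. Thus FOLLOW(D) = {$, b, e, f}.
FOLLOW(K): in S::=K b N D, K is followed by b N D with FIRST {b}; in S::=K D, K is followed by D with FIRST {λ, e}; in S::=K D, the suffix after K is nullable, so FOLLOW(K) ⊇ FOLLOW(S) = {$, b, e, f}; in D::=e e K, the suffix after K is empty, so FOLLOW(K) ⊇ FOLLOW(D) = {$, b, e, f}. Thus FOLLOW(K) = {$, b, e, f}.
FOLLOW(N): in S::=K b N D, N is followed by D with FIRST {λ, e}; in S::=K b N D, the suffix after N is nullable, so FOLLOW(N) ⊇ FOLLOW(S) = {$, b, e, f}; in S::=N S, N is followed by S with FIRST {λ, b, f}; in S::=N S, the suffix after N is nullable, so FOLLOW(N) ⊇ FOLLOW(S) = {$, b, e, f}; in K::=b N, the suffix after N is empty, so FOLLOW(N) ⊇ FOLLOW(K) = {$, b, e, f}; in K::=N f, N is followed by f with FIRST {f}. Thus FOLLOW(N) = {$, b, e, f}.

{$, b, e, f}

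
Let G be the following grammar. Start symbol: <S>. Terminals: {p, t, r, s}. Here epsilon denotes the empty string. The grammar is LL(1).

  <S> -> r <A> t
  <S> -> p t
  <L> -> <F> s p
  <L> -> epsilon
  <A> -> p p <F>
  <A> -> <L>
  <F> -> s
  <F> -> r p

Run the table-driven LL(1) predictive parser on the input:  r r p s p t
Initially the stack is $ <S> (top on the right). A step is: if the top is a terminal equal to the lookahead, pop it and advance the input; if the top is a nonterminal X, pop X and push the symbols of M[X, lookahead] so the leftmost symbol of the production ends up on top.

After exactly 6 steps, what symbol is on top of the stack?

p

     Stack        Input          Action
  1  $ <S>        r r p s p t $  expand <S> -> r <A> t
  2  $ t <A> r    r r p s p t $  match r
  3  $ t <A>      r p s p t $    expand <A> -> <L>
  4  $ t <L>      r p s p t $    expand <L> -> <F> s p
  5  $ t p s <F>  r p s p t $    expand <F> -> r p
  6  $ t p s p r  r p s p t $    match r
Stack after step 6: $ t p s p (top = p).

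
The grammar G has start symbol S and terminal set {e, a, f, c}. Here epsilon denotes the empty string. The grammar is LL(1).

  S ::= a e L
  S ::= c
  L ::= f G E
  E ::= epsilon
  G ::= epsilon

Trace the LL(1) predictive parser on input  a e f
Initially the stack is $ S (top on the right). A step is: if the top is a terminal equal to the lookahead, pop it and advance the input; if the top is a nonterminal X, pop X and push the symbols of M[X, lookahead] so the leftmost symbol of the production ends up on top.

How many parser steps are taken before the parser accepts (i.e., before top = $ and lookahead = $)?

7

     Stack    Input    Action
  1  $ S      a e f $  expand S ::= a e L
  2  $ L e a  a e f $  match a
  3  $ L e    e f $    match e
  4  $ L      f $      expand L ::= f G E
  5  $ E G f  f $      match f
  6  $ E G    $        expand G ::= epsilon
  7  $ E      $        expand E ::= epsilon
Accept reached after 7 steps.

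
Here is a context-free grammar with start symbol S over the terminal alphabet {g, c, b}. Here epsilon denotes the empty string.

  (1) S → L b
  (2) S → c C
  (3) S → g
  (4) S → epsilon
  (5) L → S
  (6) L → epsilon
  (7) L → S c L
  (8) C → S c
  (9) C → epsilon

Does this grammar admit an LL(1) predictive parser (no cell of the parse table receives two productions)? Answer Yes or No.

No

FIRST(S) = {epsilon, b, c, g}
FIRST(L) = {epsilon, b, c, g}
FIRST(C) = {epsilon, b, c, g}
FOLLOW(S) = {$, b, c}
FOLLOW(L) = {b}
FOLLOW(C) = {$, b, c}
Cell M[C, b] receives both C → S c and C → epsilon — the grammar is not LL(1).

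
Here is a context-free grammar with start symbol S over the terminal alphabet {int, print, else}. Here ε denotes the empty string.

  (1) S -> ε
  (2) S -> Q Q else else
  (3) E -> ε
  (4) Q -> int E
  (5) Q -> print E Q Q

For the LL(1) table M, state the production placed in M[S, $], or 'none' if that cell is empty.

S -> ε

FIRST(E): from E->ε we get {ε}. So FIRST(E) = {ε}.
FIRST(Q): from Q->int E we get {int}; from Q->print E Q Q we get {print}. So FIRST(Q) = {int, print}.
FIRST(S): from S->ε we get {ε}; from S->Q Q else else we get {int, print}. So FIRST(S) = {ε, int, print}.
FOLLOW(S) includes $ since S is the start symbol.
FOLLOW(S): S appears on no right-hand side. Thus FOLLOW(S) = {$}.
For S -> ε: FIRST(ε) = {ε}, so it goes in M[S, t] for t ∈ {}; since ε ∈ FIRST, also for every t ∈ FOLLOW(S) = {$}.
For S -> Q Q else else: FIRST(Q Q else else) = {int, print}, so it goes in M[S, t] for t ∈ {int, print}.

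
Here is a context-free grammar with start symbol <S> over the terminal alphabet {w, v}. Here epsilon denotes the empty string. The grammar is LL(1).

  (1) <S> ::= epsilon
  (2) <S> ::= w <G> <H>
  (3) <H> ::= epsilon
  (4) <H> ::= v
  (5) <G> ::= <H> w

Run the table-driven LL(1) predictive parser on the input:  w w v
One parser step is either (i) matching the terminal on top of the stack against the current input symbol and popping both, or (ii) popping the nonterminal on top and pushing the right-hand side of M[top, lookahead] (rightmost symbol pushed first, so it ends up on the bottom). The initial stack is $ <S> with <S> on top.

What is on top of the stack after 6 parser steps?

v

     Stack        Input    Action
  1  $ <S>        w w v $  expand <S> ::= w <G> <H>
  2  $ <H> <G> w  w w v $  match w
  3  $ <H> <G>    w v $    expand <G> ::= <H> w
  4  $ <H> w <H>  w v $    expand <H> ::= epsilon
  5  $ <H> w      w v $    match w
  6  $ <H>        v $      expand <H> ::= v
Stack after step 6: $ v (top = v).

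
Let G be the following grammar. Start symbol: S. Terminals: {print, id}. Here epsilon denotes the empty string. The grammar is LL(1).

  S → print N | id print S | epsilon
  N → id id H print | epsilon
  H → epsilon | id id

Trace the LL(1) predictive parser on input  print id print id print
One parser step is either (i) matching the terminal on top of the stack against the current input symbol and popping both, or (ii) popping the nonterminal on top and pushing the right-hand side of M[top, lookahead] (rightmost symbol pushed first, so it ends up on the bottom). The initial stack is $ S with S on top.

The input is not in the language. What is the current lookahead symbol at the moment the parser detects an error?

     Stack            Input                      Action
  1  $ S              print id print id print $  expand S → print N
  2  $ N print        print id print id print $  match print
  3  $ N              id print id print $        expand N → id id H print
  4  $ print H id id  id print id print $        match id
  5  $ print H id     print id print $           error: top is terminal id but lookahead is print

print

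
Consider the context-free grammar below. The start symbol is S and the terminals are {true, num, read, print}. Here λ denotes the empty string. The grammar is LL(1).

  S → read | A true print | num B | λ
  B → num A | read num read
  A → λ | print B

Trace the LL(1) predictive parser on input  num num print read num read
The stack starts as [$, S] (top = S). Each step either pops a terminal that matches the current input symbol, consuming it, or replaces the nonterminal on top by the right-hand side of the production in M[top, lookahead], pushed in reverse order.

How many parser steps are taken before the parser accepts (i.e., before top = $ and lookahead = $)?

step 1: stack=$ S  input=num num print read num read $  — expand S → num B
step 2: stack=$ B num  input=num num print read num read $  — match num
step 3: stack=$ B  input=num print read num read $  — expand B → num A
step 4: stack=$ A num  input=num print read num read $  — match num
step 5: stack=$ A  input=print read num read $  — expand A → print B
step 6: stack=$ B print  input=print read num read $  — match print
step 7: stack=$ B  input=read num read $  — expand B → read num read
step 8: stack=$ read num read  input=read num read $  — match read
step 9: stack=$ read num  input=num read $  — match num
step 10: stack=$ read  input=read $  — match read
Accept reached after 10 steps.

10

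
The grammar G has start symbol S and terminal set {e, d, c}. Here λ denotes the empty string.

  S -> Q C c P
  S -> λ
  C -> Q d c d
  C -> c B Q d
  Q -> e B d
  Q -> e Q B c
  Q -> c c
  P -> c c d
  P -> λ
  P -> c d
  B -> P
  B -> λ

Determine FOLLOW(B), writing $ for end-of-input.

{c, d, e}

FIRST(Q): from Q->e B d we get {e}; from Q->e Q B c we get {e}; from Q->c c we get {c}. So FIRST(Q) = {c, e}.
FIRST(P): from P->c c d we get {c}; from P->λ we get {λ}; from P->c d we get {c}. So FIRST(P) = {λ, c}.
FIRST(S): from S->Q C c P we get {c, e}; from S->λ we get {λ}. So FIRST(S) = {λ, c, e}.
FIRST(C): from C->Q d c d we get {c, e}; from C->c B Q d we get {c}. So FIRST(C) = {c, e}.
FIRST(B): from B->P we get {λ, c}; from B->λ we get {λ}. So FIRST(B) = {λ, c}.
FOLLOW(S) includes $ since S is the start symbol.
FOLLOW(S): S appears on no right-hand side. Thus FOLLOW(S) = {$}.
FOLLOW(C): in S->Q C c P, C is followed by c P with FIRST {c}. Thus FOLLOW(C) = {c}.
FOLLOW(Q): in S->Q C c P, Q is followed by C c P with FIRST {c, e}; in C->Q d c d, Q is followed by d c d with FIRST {d}; in C->c B Q d, Q is followed by d with FIRST {d}; in Q->e Q B c, Q is followed by B c with FIRST {c}. Thus FOLLOW(Q) = {c, d, e}.
FOLLOW(B): in C->c B Q d, B is followed by Q d with FIRST {c, e}; in Q->e B d, B is followed by d with FIRST {d}; in Q->e Q B c, B is followed by c with FIRST {c}. Thus FOLLOW(B) = {c, d, e}.
FOLLOW(P): in S->Q C c P, the suffix after P is empty, so FOLLOW(P) ⊇ FOLLOW(S) = {$}; in B->P, the suffix after P is empty, so FOLLOW(P) ⊇ FOLLOW(B) = {c, d, e}. Thus FOLLOW(P) = {$, c, d, e}.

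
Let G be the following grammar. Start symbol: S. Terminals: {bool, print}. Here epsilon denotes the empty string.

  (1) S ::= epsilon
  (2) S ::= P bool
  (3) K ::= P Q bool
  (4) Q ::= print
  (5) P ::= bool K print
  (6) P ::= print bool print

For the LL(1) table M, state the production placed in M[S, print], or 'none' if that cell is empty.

S ::= P bool

FIRST(Q) = {print}
FIRST(P) = {bool, print}
FIRST(S) = {epsilon, bool, print}  (via P bool)
FIRST(K) = {bool, print}  (via P Q bool)
FOLLOW(S) includes $ since S is the start symbol.
FOLLOW(S): S appears on no right-hand side. Thus FOLLOW(S) = {$}.
For S ::= epsilon: FIRST(epsilon) = {epsilon}, so it goes in M[S, t] for t ∈ {}; since epsilon ∈ FIRST, also for every t ∈ FOLLOW(S) = {$}.
For S ::= P bool: FIRST(P bool) = {bool, print}, so it goes in M[S, t] for t ∈ {bool, print}.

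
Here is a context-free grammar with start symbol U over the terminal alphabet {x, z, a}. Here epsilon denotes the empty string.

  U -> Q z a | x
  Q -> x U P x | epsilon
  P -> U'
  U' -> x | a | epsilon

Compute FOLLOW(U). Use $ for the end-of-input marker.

{$, a, x}

FIRST(Q): from Q->x U P x we get {x}; from Q->epsilon we get {epsilon}. So FIRST(Q) = {epsilon, x}.
FIRST(U'): from U'->x we get {x}; from U'->a we get {a}; from U'->epsilon we get {epsilon}. So FIRST(U') = {epsilon, a, x}.
FIRST(U): from U->Q z a we get {x, z}; from U->x we get {x}. So FIRST(U) = {x, z}.
FIRST(P): from P->U' we get {epsilon, a, x}. So FIRST(P) = {epsilon, a, x}.
FOLLOW(U) includes $ since U is the start symbol.
FOLLOW(U): in Q->x U P x, U is followed by P x with FIRST {a, x}. Thus FOLLOW(U) = {$, a, x}.
FOLLOW(Q): in U->Q z a, Q is followed by z a with FIRST {z}. Thus FOLLOW(Q) = {z}.
FOLLOW(P): in Q->x U P x, P is followed by x with FIRST {x}. Thus FOLLOW(P) = {x}.
FOLLOW(U'): in P->U', the suffix after U' is empty, so FOLLOW(U') ⊇ FOLLOW(P) = {x}. Thus FOLLOW(U') = {x}.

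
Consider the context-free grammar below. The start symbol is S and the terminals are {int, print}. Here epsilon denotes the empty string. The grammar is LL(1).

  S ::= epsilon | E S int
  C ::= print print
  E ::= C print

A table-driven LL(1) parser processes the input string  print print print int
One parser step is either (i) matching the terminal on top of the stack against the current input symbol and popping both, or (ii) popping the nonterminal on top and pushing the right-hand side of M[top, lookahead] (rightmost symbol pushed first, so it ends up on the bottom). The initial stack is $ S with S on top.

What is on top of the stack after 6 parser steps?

     Stack                      Input                    Action
  1  $ S                        print print print int $  expand S ::= E S int
  2  $ int S E                  print print print int $  expand E ::= C print
  3  $ int S print C            print print print int $  expand C ::= print print
  4  $ int S print print print  print print print int $  match print
  5  $ int S print print        print print int $        match print
  6  $ int S print              print int $              match print
Stack after step 6: $ int S (top = S).

S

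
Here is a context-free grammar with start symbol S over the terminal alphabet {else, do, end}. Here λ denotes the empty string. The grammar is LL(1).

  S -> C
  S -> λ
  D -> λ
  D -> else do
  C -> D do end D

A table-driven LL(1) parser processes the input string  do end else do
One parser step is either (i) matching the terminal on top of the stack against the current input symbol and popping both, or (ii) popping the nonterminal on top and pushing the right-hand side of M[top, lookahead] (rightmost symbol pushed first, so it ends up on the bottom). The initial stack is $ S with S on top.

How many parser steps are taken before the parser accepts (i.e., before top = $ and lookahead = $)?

step 1: stack=$ S  input=do end else do $  — expand S -> C
step 2: stack=$ C  input=do end else do $  — expand C -> D do end D
step 3: stack=$ D end do D  input=do end else do $  — expand D -> λ
step 4: stack=$ D end do  input=do end else do $  — match do
step 5: stack=$ D end  input=end else do $  — match end
step 6: stack=$ D  input=else do $  — expand D -> else do
step 7: stack=$ do else  input=else do $  — match else
step 8: stack=$ do  input=do $  — match do
Accept reached after 8 steps.

8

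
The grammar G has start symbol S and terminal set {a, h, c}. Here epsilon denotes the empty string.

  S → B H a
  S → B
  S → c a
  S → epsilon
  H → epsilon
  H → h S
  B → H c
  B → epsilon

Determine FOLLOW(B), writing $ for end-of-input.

{$, a, c, h}

FIRST(H) = {epsilon, h}
FIRST(B) = {epsilon, c, h}  (via H c)
FIRST(S) = {epsilon, a, c, h}  (via B H a, B)
FOLLOW(S) includes $ since S is the start symbol.
FOLLOW(H): in S→B H a, H is followed by a with FIRST {a}; in B→H c, H is followed by c with FIRST {c}. Thus FOLLOW(H) = {a, c}.
FOLLOW(S): in H→h S, the suffix after S is empty, so FOLLOW(S) ⊇ FOLLOW(H) = {a, c}. Thus FOLLOW(S) = {$, a, c}.
FOLLOW(B): in S→B H a, B is followed by H a with FIRST {a, h}; in S→B, the suffix after B is empty, so FOLLOW(B) ⊇ FOLLOW(S) = {$, a, c}. Thus FOLLOW(B) = {$, a, c, h}.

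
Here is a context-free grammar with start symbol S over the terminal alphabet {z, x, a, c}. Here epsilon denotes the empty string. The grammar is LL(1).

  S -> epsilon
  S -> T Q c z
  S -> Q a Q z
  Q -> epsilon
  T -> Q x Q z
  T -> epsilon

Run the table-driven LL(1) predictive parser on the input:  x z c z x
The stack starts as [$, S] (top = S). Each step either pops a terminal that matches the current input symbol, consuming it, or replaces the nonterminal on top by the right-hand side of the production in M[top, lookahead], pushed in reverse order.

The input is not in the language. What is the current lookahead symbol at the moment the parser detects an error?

step 1: stack=$ S  input=x z c z x $  — expand S -> T Q c z
step 2: stack=$ z c Q T  input=x z c z x $  — expand T -> Q x Q z
step 3: stack=$ z c Q z Q x Q  input=x z c z x $  — expand Q -> epsilon
step 4: stack=$ z c Q z Q x  input=x z c z x $  — match x
step 5: stack=$ z c Q z Q  input=z c z x $  — expand Q -> epsilon
step 6: stack=$ z c Q z  input=z c z x $  — match z
step 7: stack=$ z c Q  input=c z x $  — expand Q -> epsilon
step 8: stack=$ z c  input=c z x $  — match c
step 9: stack=$ z  input=z x $  — match z
step 10: stack=$  input=x $  — error: stack empty but input remains

x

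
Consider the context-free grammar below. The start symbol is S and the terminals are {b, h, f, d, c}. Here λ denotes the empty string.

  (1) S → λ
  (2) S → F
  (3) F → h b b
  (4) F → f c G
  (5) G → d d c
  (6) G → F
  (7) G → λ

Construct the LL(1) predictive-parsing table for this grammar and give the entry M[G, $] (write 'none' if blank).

FIRST(F) = {f, h}
FIRST(S) = {λ, f, h}  (via F)
FIRST(G) = {λ, d, f, h}  (via F)
FOLLOW(S) includes $ since S is the start symbol.
FOLLOW(F): in S→F, the suffix after F is empty, so FOLLOW(F) ⊇ FOLLOW(S) = {$}; in G→F, the suffix after F is empty, so FOLLOW(F) ⊇ FOLLOW(G) = {$}. Thus FOLLOW(F) = {$}.
FOLLOW(G): in F→f c G, the suffix after G is empty, so FOLLOW(G) ⊇ FOLLOW(F) = {$}. Thus FOLLOW(G) = {$}.
For G → d d c: FIRST(d d c) = {d}, so it goes in M[G, t] for t ∈ {d}.
For G → F: FIRST(F) = {f, h}, so it goes in M[G, t] for t ∈ {f, h}.
For G → λ: FIRST(λ) = {λ}, so it goes in M[G, t] for t ∈ {}; since λ ∈ FIRST, also for every t ∈ FOLLOW(G) = {$}.

G → λ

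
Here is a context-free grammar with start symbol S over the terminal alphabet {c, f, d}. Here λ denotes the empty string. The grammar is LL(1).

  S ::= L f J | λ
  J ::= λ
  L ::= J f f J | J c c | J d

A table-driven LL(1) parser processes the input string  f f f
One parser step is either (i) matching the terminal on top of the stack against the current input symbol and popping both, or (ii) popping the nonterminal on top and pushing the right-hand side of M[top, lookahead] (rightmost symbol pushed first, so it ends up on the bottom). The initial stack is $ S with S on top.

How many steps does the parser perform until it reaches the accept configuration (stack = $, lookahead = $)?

     Stack          Input    Action
  1  $ S            f f f $  expand S ::= L f J
  2  $ J f L        f f f $  expand L ::= J f f J
  3  $ J f J f f J  f f f $  expand J ::= λ
  4  $ J f J f f    f f f $  match f
  5  $ J f J f      f f $    match f
  6  $ J f J        f $      expand J ::= λ
  7  $ J f          f $      match f
  8  $ J            $        expand J ::= λ
Accept reached after 8 steps.

8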